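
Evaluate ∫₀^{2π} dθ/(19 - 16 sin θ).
Call the integral J. The integrand is 2π-periodic and we integrate over a full period, so shifting θ does not change the value (θ → θ + π/2 turns sin θ into cos θ; θ → θ + π flips the sign of the trig term). Hence
  J = ∫₀^{2π} dθ/(19 + 16 cos θ).
Put z = e^{iθ}: then cos θ = (z + 1/z)/2, dθ = dz/(iz), and z runs once counterclockwise around |z| = 1:
  J = ∮_{|z|=1} 1/(19 + 16*(z + 1/z)/2) · dz/(iz) = (2/i) ∮_{|z|=1} dz/(16*z^2 + 38*z + 16).
The roots of 16*z^2 + 38*z + 16 are z = (-19 ± sqrt(19^2 - 16^2))/16, with sqrt(105) = sqrt(105); their product is 1, so only z₊ = -19/16 + sqrt(105)/16 lies inside the unit circle (z₋ = -19/16 - sqrt(105)/16 lies outside).
z₊ is a simple zero of q(z) = 16*z^2 + 38*z + 16, so Res(1/q, z₊) = 1/q'(z₊) with q'(z) = 32*z + 38; and q'(z₊) = 16*(z₊ - z₋) = 2*sqrt(105).
Therefore J = (2/i) · 2πi · 1/(2*sqrt(105)) = 2*pi/(sqrt(105)) = 2*sqrt(105)*pi/105

Final answer: 2*sqrt(105)*pi/105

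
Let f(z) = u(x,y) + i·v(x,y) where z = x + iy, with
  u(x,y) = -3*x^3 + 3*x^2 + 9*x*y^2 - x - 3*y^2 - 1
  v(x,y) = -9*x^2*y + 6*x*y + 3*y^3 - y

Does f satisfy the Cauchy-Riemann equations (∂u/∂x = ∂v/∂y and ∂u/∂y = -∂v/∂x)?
∂u/∂x = -9*x^2 + 6*x + 9*y^2 - 1
∂v/∂y = -9*x^2 + 6*x + 9*y^2 - 1
∂u/∂y = 18*x*y - 6*y
∂v/∂x = -18*x*y + 6*y
∂u/∂x = ∂v/∂y and ∂u/∂y = -∂v/∂x hold identically; f is analytic.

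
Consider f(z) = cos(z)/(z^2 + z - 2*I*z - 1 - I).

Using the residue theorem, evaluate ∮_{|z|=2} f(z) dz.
By the residue theorem, ∮_C f(z) dz = 2πi · (sum of the residues of f at the poles inside |z| = 2).

The denominator factors as (z - I)*(z + 1 - I), so the singularities of f are simple poles at z = I, z = -1 + I.
  |I|² = 1 < 4 = 2², so this pole is inside the contour.
  |-1 + I|² = 2 < 4 = 2², so this pole is inside the contour.

With P(z) = cos(z) and Q(z) = z^2 + z - 2*I*z - 1 - I, each pole is simple, so Res(f, z₀) = P(z₀)/Q'(z₀) with Q'(z) = 2*z + 1 - 2*I.
  Res(f, I) = P(I)/Q'(I) = (cosh(1))/(1) = cosh(1)
  Res(f, -1 + I) = P(-1 + I)/Q'(-1 + I) = (cos(1 - I))/(-1) = -cos(1 - I)

Sum of residues inside C: cosh(1) - cos(1 - I)
∮_C f(z) dz = 2πi · (cosh(1) - cos(1 - I)) = -2*I*pi*cos(1 - I) + 2*I*pi*cosh(1)

Final answer: -2*I*pi*cos(1 - I) + 2*I*pi*cosh(1)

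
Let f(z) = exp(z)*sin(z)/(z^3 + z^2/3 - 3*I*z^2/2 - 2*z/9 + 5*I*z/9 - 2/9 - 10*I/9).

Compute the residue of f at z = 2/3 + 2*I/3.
(36/125 - 27*I/125)*exp(2/3 + 2*I/3)*sin(2/3 + 2*I/3)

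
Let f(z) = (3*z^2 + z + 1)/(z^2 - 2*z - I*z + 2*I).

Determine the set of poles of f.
The singularities of f are the zeros of the denominator. Factoring,
  z^2 - 2*z - I*z + 2*I = (z - 2)*(z - I)
so the candidates are z = 2, z = I.

Check the numerator P(z) = 3*z^2 + z + 1 at each one:
  P(2) = 15 ≠ 0, so z = 2 is a (simple) pole.
  P(I) = -2 + I ≠ 0, so z = I is a (simple) pole.

Poles of f: {I, 2}

Final answer: {I, 2}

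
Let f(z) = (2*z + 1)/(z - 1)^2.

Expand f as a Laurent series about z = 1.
Put w = z - (1), i.e. z = w + 1. The denominator is w^2, so it suffices to rewrite the numerator in powers of w.

P(z) = 2*z + 1
P(w + 1) = 3 + 2*w

Dividing each term by w^2:
  f = 3/w^2 + 2/w

Substituting back w = z - 1:
  f(z) = 3/(z - 1)^2 + 2/(z - 1)

The series is finite because the numerator is a polynomial; the negative powers form the principal part, and the coefficient of 1/(z - 1) gives Res(f, 1) = 2.

Final answer: 3/(z - 1)^2 + 2/(z - 1)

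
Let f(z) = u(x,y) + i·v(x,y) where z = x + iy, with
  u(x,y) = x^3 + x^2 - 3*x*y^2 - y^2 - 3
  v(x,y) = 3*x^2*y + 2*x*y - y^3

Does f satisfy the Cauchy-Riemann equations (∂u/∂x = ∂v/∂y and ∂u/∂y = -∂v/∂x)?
∂u/∂x = 3*x^2 + 2*x - 3*y^2
∂v/∂y = 3*x^2 + 2*x - 3*y^2
∂u/∂y = -6*x*y - 2*y
∂v/∂x = 6*x*y + 2*y
∂u/∂x = ∂v/∂y and ∂u/∂y = -∂v/∂x hold identically; f is analytic.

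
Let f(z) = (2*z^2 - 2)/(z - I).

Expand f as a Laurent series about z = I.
Put w = z - (I), i.e. z = w + I. The denominator is w, so it suffices to rewrite the numerator in powers of w.

P(z) = 2*z^2 - 2
P(w + I) = -4 + 4*I*w + 2*w^2

Dividing each term by w:
  f = -4/w + 4*I + 2*w

Substituting back w = z - I:
  f(z) = -4/(z - I) + 4*I + 2*(z - I)

The series is finite because the numerator is a polynomial; the negative powers form the principal part, and the coefficient of 1/(z - I) gives Res(f, I) = -4.

Final answer: -4/(z - I) + 4*I + 2*(z - I)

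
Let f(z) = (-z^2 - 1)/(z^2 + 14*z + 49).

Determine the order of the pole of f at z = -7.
Factor the denominator:
  z^2 + 14*z + 49 = (z + 7)^2

The numerator P(z) = -z^2 - 1 has P(-7) = -50 ≠ 0, so no factor of (z + 7) cancels.
Near z = -7 we can therefore write f(z) = g(z)/(z + 7)^2 with g analytic at -7 and g(-7) ≠ 0 (g is just the numerator).

Hence z = -7 is a pole of order 2.

Final answer: 2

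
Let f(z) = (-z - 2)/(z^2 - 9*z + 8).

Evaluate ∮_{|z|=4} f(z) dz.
By the residue theorem, ∮_C f(z) dz = 2πi · (sum of the residues of f at the poles inside |z| = 4).

The denominator factors as (z - 1)*(z - 8), so the singularities of f are simple poles at z = 1, z = 8.
  |1|² = 1 < 16 = 4², so this pole is inside the contour.
  |8|² = 64 > 16 = 4², so this pole is outside the contour.

With P(z) = -z - 2 and Q(z) = z^2 - 9*z + 8, each pole is simple, so Res(f, z₀) = P(z₀)/Q'(z₀) with Q'(z) = 2*z - 9.
  Res(f, 1) = P(1)/Q'(1) = (-3)/(-7) = 3/7

∮_C f(z) dz = 2πi · (3/7) = 6*I*pi/7

Final answer: 6*I*pi/7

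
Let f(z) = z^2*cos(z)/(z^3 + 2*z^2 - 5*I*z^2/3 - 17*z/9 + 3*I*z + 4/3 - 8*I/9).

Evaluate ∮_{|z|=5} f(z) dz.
By the residue theorem, ∮_C f(z) dz = 2πi · (sum of the residues of f at the poles inside |z| = 5).

The denominator factors as (z + 3 - 2*I)*(z - 2/3 + 2*I/3)*(z - 1/3 - I/3), so the singularities of f are simple poles at z = -3 + 2*I, z = 2/3 - 2*I/3, z = 1/3 + I/3.
  |-3 + 2*I|² = 13 < 25 = 5², so this pole is inside the contour.
  |2/3 - 2*I/3|² = 8/9 < 25 = 5², so this pole is inside the contour.
  |1/3 + I/3|² = 2/9 < 25 = 5², so this pole is inside the contour.

With P(z) = z^2*cos(z) and Q(z) = z^3 + 2*z^2 - 5*I*z^2/3 - 17*z/9 + 3*I*z + 4/3 - 8*I/9, each pole is simple, so Res(f, z₀) = P(z₀)/Q'(z₀) with Q'(z) = 3*z^2 + 4*z - 10*I*z/3 - 17/9 + 3*I.
  Res(f, -3 + 2*I) = P(-3 + 2*I)/Q'(-3 + 2*I) = ((5 - 12*I)*cos(3 - 2*I))/(70/9 - 15*I) = (3546/4625 - 297*I/4625)*cos(3 - 2*I)
  Res(f, 2/3 - 2*I/3) = P(2/3 - 2*I/3)/Q'(2/3 - 2*I/3) = (-8*I*cos(2/3 - 2*I/3)/9)/(-13/9 - 41*I/9) = (164/925 + 52*I/925)*cos(2/3 - 2*I/3)
  Res(f, 1/3 + I/3) = P(1/3 + I/3)/Q'(1/3 + I/3) = (2*I*cos(1/3 + I/3)/9)/(5/9 + 35*I/9) = (7/125 + I/125)*cos(1/3 + I/3)

Sum of residues inside C: (7/125 + I/125)*cos(1/3 + I/3) + (164/925 + 52*I/925)*cos(2/3 - 2*I/3) + (3546/4625 - 297*I/4625)*cos(3 - 2*I)
∮_C f(z) dz = 2πi · ((7/125 + I/125)*cos(1/3 + I/3) + (164/925 + 52*I/925)*cos(2/3 - 2*I/3) + (3546/4625 - 297*I/4625)*cos(3 - 2*I)) = pi*(594/4625 + 7092*I/4625)*cos(3 - 2*I) + pi*(-2/125 + 14*I/125)*cos(1/3 + I/3) + pi*(-104/925 + 328*I/925)*cos(2/3 - 2*I/3)

Final answer: pi*(594/4625 + 7092*I/4625)*cos(3 - 2*I) + pi*(-2/125 + 14*I/125)*cos(1/3 + I/3) + pi*(-104/925 + 328*I/925)*cos(2/3 - 2*I/3)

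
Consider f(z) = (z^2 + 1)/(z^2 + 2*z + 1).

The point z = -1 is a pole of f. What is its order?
Factor the denominator:
  z^2 + 2*z + 1 = (z + 1)^2

The numerator P(z) = z^2 + 1 has P(-1) = 2 ≠ 0, so no factor of (z + 1) cancels.
Near z = -1 we can therefore write f(z) = g(z)/(z + 1)^2 with g analytic at -1 and g(-1) ≠ 0 (g is just the numerator).

Hence z = -1 is a pole of order 2.

Final answer: 2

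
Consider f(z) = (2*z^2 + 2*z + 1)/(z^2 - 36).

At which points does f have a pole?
The singularities of f are the zeros of the denominator. Factoring,
  z^2 - 36 = (z + 6)*(z - 6)
so the candidates are z = -6, z = 6.

Check the numerator P(z) = 2*z^2 + 2*z + 1 at each one:
  P(-6) = 61 ≠ 0, so z = -6 is a (simple) pole.
  P(6) = 85 ≠ 0, so z = 6 is a (simple) pole.

Poles of f: {-6, 6}

Final answer: {-6, 6}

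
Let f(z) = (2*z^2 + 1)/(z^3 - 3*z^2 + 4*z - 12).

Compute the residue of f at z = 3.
19/13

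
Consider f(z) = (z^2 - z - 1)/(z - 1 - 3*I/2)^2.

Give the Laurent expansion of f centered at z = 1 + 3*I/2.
Put w = z - (1 + 3*I/2), i.e. z = w + 1 + 3*I/2. The denominator is w^2, so it suffices to rewrite the numerator in powers of w.

P(z) = z^2 - z - 1
P(w + 1 + 3*I/2) = -13/4 + 3*I/2 + (1 + 3*I)*w + w^2

Dividing each term by w^2:
  f = (-13/4 + 3*I/2)/w^2 + (1 + 3*I)/w + 1

Substituting back w = z - 1 - 3*I/2:
  f(z) = (-13/4 + 3*I/2)/(z - 1 - 3*I/2)^2 + (1 + 3*I)/(z - 1 - 3*I/2) + 1

The series is finite because the numerator is a polynomial; the negative powers form the principal part, and the coefficient of 1/(z - 1 - 3*I/2) gives Res(f, 1 + 3*I/2) = 1 + 3*I.

Final answer: (-13/4 + 3*I/2)/(z - 1 - 3*I/2)^2 + (1 + 3*I)/(z - 1 - 3*I/2) + 1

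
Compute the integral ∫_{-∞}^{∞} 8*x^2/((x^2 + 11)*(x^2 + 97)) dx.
Let f(z) = 8*z^2/((z^2 + 11)*(z^2 + 97)). The denominator has no real zeros and deg Q - deg P = 2 ≥ 2, so the integral of f over the upper semicircle |z| = R tends to 0 as R → ∞. Closing the contour in the upper half-plane,
  ∫_{-∞}^{∞} f(x) dx = 2πi · Σ Res(f, z_k)  over the poles with Im z_k > 0.

Zeros of the denominator: z^2 + 11 = 0 gives z = ±sqrt(11)*I; z^2 + 97 = 0 gives z = ±sqrt(97)*I.
Upper half-plane: z = sqrt(11)*I, z = sqrt(97)*I (simple).

Each pole is a simple zero of Q(z) = z^4 + 108*z^2 + 1067, so Res(f, z₀) = P(z₀)/Q'(z₀) with P(z) = 8*z^2, Q'(z) = 4*z^3 + 216*z:
  Res(f, sqrt(11)*I) = (-88)/(172*sqrt(11)*I) = 2*sqrt(11)*I/43
  Res(f, sqrt(97)*I) = (-776)/(-172*sqrt(97)*I) = -2*sqrt(97)*I/43

Sum of residues: 2*I*(-sqrt(97) + sqrt(11))/43
∫_{-∞}^{∞} f(x) dx = 2πi · (2*I*(-sqrt(97) + sqrt(11))/43) = 4*pi*(-sqrt(11) + sqrt(97))/43

Final answer: 4*pi*(-sqrt(11) + sqrt(97))/43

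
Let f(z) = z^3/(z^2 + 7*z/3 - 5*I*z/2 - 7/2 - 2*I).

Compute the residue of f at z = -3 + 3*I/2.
6237/1972 - 4779*I/493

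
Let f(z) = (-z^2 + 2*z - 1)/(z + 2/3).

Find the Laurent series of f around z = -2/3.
Put w = z - (-2/3), i.e. z = w - 2/3. The denominator is w, so it suffices to rewrite the numerator in powers of w.

P(z) = -z^2 + 2*z - 1
P(w - 2/3) = -25/9 + 10*w/3 - w^2

Dividing each term by w:
  f = -25/(9*w) + 10/3 - w

Substituting back w = z + 2/3:
  f(z) = -25/(9*(z + 2/3)) + 10/3 - (z + 2/3)

The series is finite because the numerator is a polynomial; the negative powers form the principal part, and the coefficient of 1/(z + 2/3) gives Res(f, -2/3) = -25/9.

Final answer: -25/(9*(z + 2/3)) + 10/3 - (z + 2/3)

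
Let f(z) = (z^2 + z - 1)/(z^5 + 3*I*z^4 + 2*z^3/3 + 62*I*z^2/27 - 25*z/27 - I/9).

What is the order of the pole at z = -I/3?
Factor the denominator:
  z^5 + 3*I*z^4 + 2*z^3/3 + 62*I*z^2/27 - 25*z/27 - I/9 = (z + I/3)^3*(z - I)*(z + 3*I)

The numerator P(z) = z^2 + z - 1 has P(-I/3) = -10/9 - I/3 ≠ 0, so no factor of (z + I/3) cancels.
Near z = -I/3 we can therefore write f(z) = g(z)/(z + I/3)^3 with g analytic at -I/3 and g(-I/3) ≠ 0 (g is the numerator divided by the remaining denominator factors).

Hence z = -I/3 is a pole of order 3.

Final answer: 3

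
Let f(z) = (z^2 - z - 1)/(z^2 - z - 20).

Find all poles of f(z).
The singularities of f are the zeros of the denominator. Factoring,
  z^2 - z - 20 = (z - 5)*(z + 4)
so the candidates are z = 5, z = -4.

Check the numerator P(z) = z^2 - z - 1 at each one:
  P(5) = 19 ≠ 0, so z = 5 is a (simple) pole.
  P(-4) = 19 ≠ 0, so z = -4 is a (simple) pole.

Poles of f: {-4, 5}

Final answer: {-4, 5}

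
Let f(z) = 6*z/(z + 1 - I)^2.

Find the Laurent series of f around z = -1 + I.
Put w = z - (-1 + I), i.e. z = w - 1 + I. The denominator is w^2, so it suffices to rewrite the numerator in powers of w.

P(z) = 6*z
P(w - 1 + I) = -6 + 6*I + 6*w

Dividing each term by w^2:
  f = (-6 + 6*I)/w^2 + 6/w

Substituting back w = z + 1 - I:
  f(z) = (-6 + 6*I)/(z + 1 - I)^2 + 6/(z + 1 - I)

The series is finite because the numerator is a polynomial; the negative powers form the principal part, and the coefficient of 1/(z + 1 - I) gives Res(f, -1 + I) = 6.

Final answer: (-6 + 6*I)/(z + 1 - I)^2 + 6/(z + 1 - I)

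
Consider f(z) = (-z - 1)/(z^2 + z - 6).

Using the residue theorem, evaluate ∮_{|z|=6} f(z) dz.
By the residue theorem, ∮_C f(z) dz = 2πi · (sum of the residues of f at the poles inside |z| = 6).

The denominator factors as (z + 3)*(z - 2), so the singularities of f are simple poles at z = -3, z = 2.
  |-3|² = 9 < 36 = 6², so this pole is inside the contour.
  |2|² = 4 < 36 = 6², so this pole is inside the contour.

With P(z) = -z - 1 and Q(z) = z^2 + z - 6, each pole is simple, so Res(f, z₀) = P(z₀)/Q'(z₀) with Q'(z) = 2*z + 1.
  Res(f, -3) = P(-3)/Q'(-3) = (2)/(-5) = -2/5
  Res(f, 2) = P(2)/Q'(2) = (-3)/(5) = -3/5

Sum of residues inside C: -1
∮_C f(z) dz = 2πi · (-1) = -2*I*pi

Final answer: -2*I*pi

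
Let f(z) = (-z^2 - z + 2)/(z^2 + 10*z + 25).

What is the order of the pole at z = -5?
Factor the denominator:
  z^2 + 10*z + 25 = (z + 5)^2

The numerator P(z) = -z^2 - z + 2 has P(-5) = -18 ≠ 0, so no factor of (z + 5) cancels.
Near z = -5 we can therefore write f(z) = g(z)/(z + 5)^2 with g analytic at -5 and g(-5) ≠ 0 (g is just the numerator).

Hence z = -5 is a pole of order 2.

Final answer: 2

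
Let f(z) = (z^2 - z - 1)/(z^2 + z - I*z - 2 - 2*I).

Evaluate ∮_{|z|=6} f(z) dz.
By the residue theorem, ∮_C f(z) dz = 2πi · (sum of the residues of f at the poles inside |z| = 6).

The denominator factors as (z + 2)*(z - 1 - I), so the singularities of f are simple poles at z = -2, z = 1 + I.
  |-2|² = 4 < 36 = 6², so this pole is inside the contour.
  |1 + I|² = 2 < 36 = 6², so this pole is inside the contour.

With P(z) = z^2 - z - 1 and Q(z) = z^2 + z - I*z - 2 - 2*I, each pole is simple, so Res(f, z₀) = P(z₀)/Q'(z₀) with Q'(z) = 2*z + 1 - I.
  Res(f, -2) = P(-2)/Q'(-2) = (5)/(-3 - I) = -3/2 + I/2
  Res(f, 1 + I) = P(1 + I)/Q'(1 + I) = (-2 + I)/(3 + I) = -1/2 + I/2

Sum of residues inside C: -2 + I
∮_C f(z) dz = 2πi · (-2 + I) = pi*(-2 - 4*I)

Final answer: pi*(-2 - 4*I)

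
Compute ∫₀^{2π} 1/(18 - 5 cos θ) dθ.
Call the integral J. The integrand is 2π-periodic and we integrate over a full period, so shifting θ does not change the value (θ → θ + π flips the sign of the trig term). Hence
  J = ∫₀^{2π} dθ/(18 + 5 cos θ).
Put z = e^{iθ}: then cos θ = (z + 1/z)/2, dθ = dz/(iz), and z runs once counterclockwise around |z| = 1:
  J = ∮_{|z|=1} 1/(18 + 5*(z + 1/z)/2) · dz/(iz) = (2/i) ∮_{|z|=1} dz/(5*z^2 + 36*z + 5).
The roots of 5*z^2 + 36*z + 5 are z = (-18 ± sqrt(18^2 - 5^2))/5, with sqrt(299) = sqrt(299); their product is 1, so only z₊ = -18/5 + sqrt(299)/5 lies inside the unit circle (z₋ = -18/5 - sqrt(299)/5 lies outside).
z₊ is a simple zero of q(z) = 5*z^2 + 36*z + 5, so Res(1/q, z₊) = 1/q'(z₊) with q'(z) = 10*z + 36; and q'(z₊) = 5*(z₊ - z₋) = 2*sqrt(299).
Therefore J = (2/i) · 2πi · 1/(2*sqrt(299)) = 2*pi/(sqrt(299)) = 2*sqrt(299)*pi/299

Final answer: 2*sqrt(299)*pi/299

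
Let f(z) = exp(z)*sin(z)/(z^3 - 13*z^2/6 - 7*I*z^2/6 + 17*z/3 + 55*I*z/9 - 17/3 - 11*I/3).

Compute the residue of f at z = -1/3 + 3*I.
Write f(z) = P(z)/Q(z) with P(z) = exp(z)*sin(z) and Q(z) = z^3 - 13*z^2/6 - 7*I*z^2/6 + 17*z/3 + 55*I*z/9 - 17/3 - 11*I/3.
The denominator factors as Q(z) = (z - 1 + I/3)*(z + 1/3 - 3*I)*(z - 3/2 + 3*I/2), so z = -1/3 + 3*I is a simple zero of Q and P is analytic there; z = -1/3 + 3*I is therefore a simple pole and
  Res(f, z₀) = P(z₀)/Q'(z₀).

Q'(z) = 3*z^2 - 13*z/3 - 7*I*z/3 + 17/3 + 55*I/9, so Q'(-1/3 + 3*I) = -113/9 - 109*I/9.
P(-1/3 + 3*I) = -exp(-1/3 + 3*I)*sin(1/3 - 3*I).

Res(f, -1/3 + 3*I) = (-exp(-1/3 + 3*I)*sin(1/3 - 3*I))/(-113/9 - 109*I/9) = (1017/24650 - 981*I/24650)*exp(-1/3 + 3*I)*sin(1/3 - 3*I)

Final answer: (1017/24650 - 981*I/24650)*exp(-1/3 + 3*I)*sin(1/3 - 3*I)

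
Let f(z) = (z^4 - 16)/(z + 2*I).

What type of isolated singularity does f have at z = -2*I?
removable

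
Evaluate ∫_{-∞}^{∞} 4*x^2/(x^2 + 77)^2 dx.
Let f(z) = 4*z^2/(z^2 + 77)^2. The denominator has no real zeros and deg Q - deg P = 2 ≥ 2, so the integral of f over the upper semicircle |z| = R tends to 0 as R → ∞. Closing the contour in the upper half-plane,
  ∫_{-∞}^{∞} f(x) dx = 2πi · Σ Res(f, z_k)  over the poles with Im z_k > 0.

Zeros of the denominator: z^2 + 77 = 0 gives z = ±sqrt(77)*I.
Upper half-plane: z = sqrt(77)*I (a pole of order 2).

Write f(z) = g(z)/(z - sqrt(77)*I)^2 with g(z) = 4*z^2/(z + sqrt(77)*I)^2. For a double pole, Res(f, z₀) = g'(z₀):
  g'(z) = 8*sqrt(77)*I*z/(z + sqrt(77)*I)^3
  Res(f, sqrt(77)*I) = g'(sqrt(77)*I) = -sqrt(77)*I/77

∫_{-∞}^{∞} f(x) dx = 2πi · (-sqrt(77)*I/77) = 2*sqrt(77)*pi/77

Final answer: 2*sqrt(77)*pi/77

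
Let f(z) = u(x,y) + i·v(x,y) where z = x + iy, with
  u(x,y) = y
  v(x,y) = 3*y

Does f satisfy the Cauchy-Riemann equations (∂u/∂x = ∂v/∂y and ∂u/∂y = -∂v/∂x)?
∂u/∂x = 0
∂v/∂y = 3
∂u/∂y = 1
∂v/∂x = 0
∂u/∂x ≠ ∂v/∂y and ∂u/∂y ≠ -∂v/∂x; the Cauchy-Riemann equations are not satisfied, so f is not analytic.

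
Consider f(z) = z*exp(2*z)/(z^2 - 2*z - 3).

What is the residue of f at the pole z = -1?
Write f(z) = P(z)/Q(z) with P(z) = z*exp(2*z) and Q(z) = z^2 - 2*z - 3.
The denominator factors as Q(z) = (z - 3)*(z + 1), so z = -1 is a simple zero of Q and P is analytic there; z = -1 is therefore a simple pole and
  Res(f, z₀) = P(z₀)/Q'(z₀).

Q'(z) = 2*z - 2, so Q'(-1) = -4.
P(-1) = -exp(-2).

Res(f, -1) = (-exp(-2))/(-4) = exp(-2)/4

Final answer: exp(-2)/4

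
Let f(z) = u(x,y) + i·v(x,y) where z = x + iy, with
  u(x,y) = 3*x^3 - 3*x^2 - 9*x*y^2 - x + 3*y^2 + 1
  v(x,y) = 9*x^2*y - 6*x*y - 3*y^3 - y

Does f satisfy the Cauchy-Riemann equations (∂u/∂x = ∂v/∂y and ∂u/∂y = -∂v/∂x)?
∂u/∂x = 9*x^2 - 6*x - 9*y^2 - 1
∂v/∂y = 9*x^2 - 6*x - 9*y^2 - 1
∂u/∂y = -18*x*y + 6*y
∂v/∂x = 18*x*y - 6*y
∂u/∂x = ∂v/∂y and ∂u/∂y = -∂v/∂x hold identically; f is analytic.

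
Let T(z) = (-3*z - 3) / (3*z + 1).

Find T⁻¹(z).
Set w = T(z) = (-3*z - 3) / (3*z + 1) and solve for z:
  w*(3*z + 1) = -3*z - 3
  w + z*(3*w + 3) + 3 = 0
  z*(3*w + 3) = -w - 3
  z = (w + 3)/(-3*w - 3)
Renaming the variable, T⁻¹(z) = (z + 3)/(-3*z - 3) = (-z - 3)/(3*z + 3).
(Check: ad - bc = 6 ≠ 0, so T is invertible.)

Final answer: (-z - 3)/(3*z + 3)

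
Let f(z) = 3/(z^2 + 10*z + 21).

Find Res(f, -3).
Write f(z) = P(z)/Q(z) with P(z) = 3 and Q(z) = z^2 + 10*z + 21.
The denominator factors as Q(z) = (z + 7)*(z + 3), so z = -3 is a simple zero of Q and P is analytic there; z = -3 is therefore a simple pole and
  Res(f, z₀) = P(z₀)/Q'(z₀).

Q'(z) = 2*z + 10, so Q'(-3) = 4.
P(-3) = 3.

Res(f, -3) = (3)/(4) = 3/4

Final answer: 3/4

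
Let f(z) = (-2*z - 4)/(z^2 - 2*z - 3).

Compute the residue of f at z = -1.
Write f(z) = P(z)/Q(z) with P(z) = -2*z - 4 and Q(z) = z^2 - 2*z - 3.
The denominator factors as Q(z) = (z - 3)*(z + 1), so z = -1 is a simple zero of Q and P is analytic there; z = -1 is therefore a simple pole and
  Res(f, z₀) = P(z₀)/Q'(z₀).

Q'(z) = 2*z - 2, so Q'(-1) = -4.
P(-1) = -2.

Res(f, -1) = (-2)/(-4) = 1/2

Final answer: 1/2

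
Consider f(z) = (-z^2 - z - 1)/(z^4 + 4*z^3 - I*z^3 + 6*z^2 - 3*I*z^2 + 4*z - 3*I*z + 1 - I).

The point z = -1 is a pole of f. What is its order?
3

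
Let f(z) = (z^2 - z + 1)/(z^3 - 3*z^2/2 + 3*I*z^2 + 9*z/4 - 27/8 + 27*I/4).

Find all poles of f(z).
The singularities of f are the zeros of the denominator. Factoring,
  z^3 - 3*z^2/2 + 3*I*z^2 + 9*z/4 - 27/8 + 27*I/4 = (z - 3/2 + 3*I)*(z - 3*I/2)*(z + 3*I/2)
so the candidates are z = 3/2 - 3*I, z = 3*I/2, z = -3*I/2.

Check the numerator P(z) = z^2 - z + 1 at each one:
  P(3/2 - 3*I) = -29/4 - 6*I ≠ 0, so z = 3/2 - 3*I is a (simple) pole.
  P(3*I/2) = -5/4 - 3*I/2 ≠ 0, so z = 3*I/2 is a (simple) pole.
  P(-3*I/2) = -5/4 + 3*I/2 ≠ 0, so z = -3*I/2 is a (simple) pole.

Poles of f: {-3*I/2, 3*I/2, 3/2 - 3*I}

Final answer: {-3*I/2, 3*I/2, 3/2 - 3*I}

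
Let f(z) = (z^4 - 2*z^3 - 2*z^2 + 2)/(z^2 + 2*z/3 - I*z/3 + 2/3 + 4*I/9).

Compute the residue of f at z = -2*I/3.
740/783 + 1154*I/783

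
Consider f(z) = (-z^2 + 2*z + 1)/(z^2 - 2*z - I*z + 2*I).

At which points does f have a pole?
{I, 2}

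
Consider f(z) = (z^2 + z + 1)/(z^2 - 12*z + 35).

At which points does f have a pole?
{5, 7}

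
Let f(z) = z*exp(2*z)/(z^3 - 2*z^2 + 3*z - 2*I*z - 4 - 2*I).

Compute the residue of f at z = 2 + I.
Write f(z) = P(z)/Q(z) with P(z) = z*exp(2*z) and Q(z) = z^3 - 2*z^2 + 3*z - 2*I*z - 4 - 2*I.
The denominator factors as Q(z) = (z - I)*(z + 2*I)*(z - 2 - I), so z = 2 + I is a simple zero of Q and P is analytic there; z = 2 + I is therefore a simple pole and
  Res(f, z₀) = P(z₀)/Q'(z₀).

Q'(z) = 3*z^2 - 4*z + 3 - 2*I, so Q'(2 + I) = 4 + 6*I.
P(2 + I) = (2 + I)*exp(4 + 2*I).

Res(f, 2 + I) = ((2 + I)*exp(4 + 2*I))/(4 + 6*I) = (7/26 - 2*I/13)*exp(4 + 2*I)

Final answer: (7/26 - 2*I/13)*exp(4 + 2*I)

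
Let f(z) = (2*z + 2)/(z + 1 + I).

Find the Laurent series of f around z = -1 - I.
Put w = z - (-1 - I), i.e. z = w - 1 - I. The denominator is w, so it suffices to rewrite the numerator in powers of w.

P(z) = 2*z + 2
P(w - 1 - I) = -2*I + 2*w

Dividing each term by w:
  f = -2*I/w + 2

Substituting back w = z + 1 + I:
  f(z) = -2*I/(z + 1 + I) + 2

The series is finite because the numerator is a polynomial; the negative powers form the principal part, and the coefficient of 1/(z + 1 + I) gives Res(f, -1 - I) = -2*I.

Final answer: -2*I/(z + 1 + I) + 2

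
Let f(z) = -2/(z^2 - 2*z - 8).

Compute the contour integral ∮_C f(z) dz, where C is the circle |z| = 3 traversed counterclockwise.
By the residue theorem, ∮_C f(z) dz = 2πi · (sum of the residues of f at the poles inside |z| = 3).

The denominator factors as (z + 2)*(z - 4), so the singularities of f are simple poles at z = -2, z = 4.
  |-2|² = 4 < 9 = 3², so this pole is inside the contour.
  |4|² = 16 > 9 = 3², so this pole is outside the contour.

With P(z) = -2 and Q(z) = z^2 - 2*z - 8, each pole is simple, so Res(f, z₀) = P(z₀)/Q'(z₀) with Q'(z) = 2*z - 2.
  Res(f, -2) = P(-2)/Q'(-2) = (-2)/(-6) = 1/3

∮_C f(z) dz = 2πi · (1/3) = 2*I*pi/3

Final answer: 2*I*pi/3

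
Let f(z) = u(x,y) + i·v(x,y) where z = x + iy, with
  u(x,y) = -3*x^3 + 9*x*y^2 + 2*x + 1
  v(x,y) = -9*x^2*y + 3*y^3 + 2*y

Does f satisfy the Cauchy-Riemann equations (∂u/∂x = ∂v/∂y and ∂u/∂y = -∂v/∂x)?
∂u/∂x = -9*x^2 + 9*y^2 + 2
∂v/∂y = -9*x^2 + 9*y^2 + 2
∂u/∂y = 18*x*y
∂v/∂x = -18*x*y
∂u/∂x = ∂v/∂y and ∂u/∂y = -∂v/∂x hold identically; f is analytic.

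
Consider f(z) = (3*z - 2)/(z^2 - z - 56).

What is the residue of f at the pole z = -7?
Write f(z) = P(z)/Q(z) with P(z) = 3*z - 2 and Q(z) = z^2 - z - 56.
The denominator factors as Q(z) = (z - 8)*(z + 7), so z = -7 is a simple zero of Q and P is analytic there; z = -7 is therefore a simple pole and
  Res(f, z₀) = P(z₀)/Q'(z₀).

Q'(z) = 2*z - 1, so Q'(-7) = -15.
P(-7) = -23.

Res(f, -7) = (-23)/(-15) = 23/15

Final answer: 23/15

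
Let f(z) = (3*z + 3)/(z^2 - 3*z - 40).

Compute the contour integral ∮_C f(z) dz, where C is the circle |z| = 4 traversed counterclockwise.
By the residue theorem, ∮_C f(z) dz = 2πi · (sum of the residues of f at the poles inside |z| = 4).

The denominator factors as (z - 8)*(z + 5), so the singularities of f are simple poles at z = 8, z = -5.
  |8|² = 64 > 16 = 4², so this pole is outside the contour.
  |-5|² = 25 > 16 = 4², so this pole is outside the contour.

No pole lies inside the contour, so f is analytic on and inside C and the integral is 0 (Cauchy's theorem).

Final answer: 0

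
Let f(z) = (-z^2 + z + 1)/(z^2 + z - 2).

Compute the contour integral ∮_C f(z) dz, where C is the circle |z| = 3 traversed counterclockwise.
4*I*pi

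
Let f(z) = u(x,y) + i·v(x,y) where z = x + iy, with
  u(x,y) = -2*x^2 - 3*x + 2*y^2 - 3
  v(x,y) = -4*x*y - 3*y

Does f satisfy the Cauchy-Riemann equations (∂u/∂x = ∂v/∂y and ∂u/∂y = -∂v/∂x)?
∂u/∂x = -4*x - 3
∂v/∂y = -4*x - 3
∂u/∂y = 4*y
∂v/∂x = -4*y
∂u/∂x = ∂v/∂y and ∂u/∂y = -∂v/∂x hold identically; f is analytic.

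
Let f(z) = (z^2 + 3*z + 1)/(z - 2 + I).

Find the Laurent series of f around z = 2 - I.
Put w = z - (2 - I), i.e. z = w + 2 - I. The denominator is w, so it suffices to rewrite the numerator in powers of w.

P(z) = z^2 + 3*z + 1
P(w + 2 - I) = 10 - 7*I + (7 - 2*I)*w + w^2

Dividing each term by w:
  f = (10 - 7*I)/w + 7 - 2*I + w

Substituting back w = z - 2 + I:
  f(z) = (10 - 7*I)/(z - 2 + I) + 7 - 2*I + (z - 2 + I)

The series is finite because the numerator is a polynomial; the negative powers form the principal part, and the coefficient of 1/(z - 2 + I) gives Res(f, 2 - I) = 10 - 7*I.

Final answer: (10 - 7*I)/(z - 2 + I) + 7 - 2*I + (z - 2 + I)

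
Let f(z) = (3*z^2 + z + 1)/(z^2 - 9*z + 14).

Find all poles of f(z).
The singularities of f are the zeros of the denominator. Factoring,
  z^2 - 9*z + 14 = (z - 2)*(z - 7)
so the candidates are z = 2, z = 7.

Check the numerator P(z) = 3*z^2 + z + 1 at each one:
  P(2) = 15 ≠ 0, so z = 2 is a (simple) pole.
  P(7) = 155 ≠ 0, so z = 7 is a (simple) pole.

Poles of f: {2, 7}

Final answer: {2, 7}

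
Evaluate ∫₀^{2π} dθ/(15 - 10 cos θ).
2*sqrt(5)*pi/25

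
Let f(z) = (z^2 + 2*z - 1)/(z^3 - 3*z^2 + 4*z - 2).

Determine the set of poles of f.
The singularities of f are the zeros of the denominator. Factoring,
  z^3 - 3*z^2 + 4*z - 2 = (z - 1)*(z - 1 - I)*(z - 1 + I)
so the candidates are z = 1, z = 1 + I, z = 1 - I.

Check the numerator P(z) = z^2 + 2*z - 1 at each one:
  P(1) = 2 ≠ 0, so z = 1 is a (simple) pole.
  P(1 + I) = 1 + 4*I ≠ 0, so z = 1 + I is a (simple) pole.
  P(1 - I) = 1 - 4*I ≠ 0, so z = 1 - I is a (simple) pole.

Poles of f: {1 - I, 1, 1 + I}

Final answer: {1 - I, 1, 1 + I}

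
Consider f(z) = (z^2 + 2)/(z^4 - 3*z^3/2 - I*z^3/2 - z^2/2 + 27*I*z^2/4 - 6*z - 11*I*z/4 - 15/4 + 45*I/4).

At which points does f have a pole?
{-3/2 + 2*I, -3*I/2, I, 3 - I}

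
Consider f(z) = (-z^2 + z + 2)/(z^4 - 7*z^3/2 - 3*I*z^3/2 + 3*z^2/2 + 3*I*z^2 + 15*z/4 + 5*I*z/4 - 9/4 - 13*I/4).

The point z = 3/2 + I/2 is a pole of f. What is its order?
Factor the denominator:
  z^4 - 7*z^3/2 - 3*I*z^3/2 + 3*z^2/2 + 3*I*z^2 + 15*z/4 + 5*I*z/4 - 9/4 - 13*I/4 = (z - 3/2 - I/2)^3*(z + 1)

The numerator P(z) = -z^2 + z + 2 has P(3/2 + I/2) = 3/2 - I ≠ 0, so no factor of (z - 3/2 - I/2) cancels.
Near z = 3/2 + I/2 we can therefore write f(z) = g(z)/(z - 3/2 - I/2)^3 with g analytic at 3/2 + I/2 and g(3/2 + I/2) ≠ 0 (g is the numerator divided by the remaining denominator factors).

Hence z = 3/2 + I/2 is a pole of order 3.

Final answer: 3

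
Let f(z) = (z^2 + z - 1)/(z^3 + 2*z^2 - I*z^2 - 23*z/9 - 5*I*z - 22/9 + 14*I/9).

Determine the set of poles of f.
The singularities of f are the zeros of the denominator. Factoring,
  z^3 + 2*z^2 - I*z^2 - 23*z/9 - 5*I*z - 22/9 + 14*I/9 = (z - 1 - I)*(z + 3 + 2*I/3)*(z - 2*I/3)
so the candidates are z = 1 + I, z = -3 - 2*I/3, z = 2*I/3.

Check the numerator P(z) = z^2 + z - 1 at each one:
  P(1 + I) = 3*I ≠ 0, so z = 1 + I is a (simple) pole.
  P(-3 - 2*I/3) = 41/9 + 10*I/3 ≠ 0, so z = -3 - 2*I/3 is a (simple) pole.
  P(2*I/3) = -13/9 + 2*I/3 ≠ 0, so z = 2*I/3 is a (simple) pole.

Poles of f: {-3 - 2*I/3, 2*I/3, 1 + I}

Final answer: {-3 - 2*I/3, 2*I/3, 1 + I}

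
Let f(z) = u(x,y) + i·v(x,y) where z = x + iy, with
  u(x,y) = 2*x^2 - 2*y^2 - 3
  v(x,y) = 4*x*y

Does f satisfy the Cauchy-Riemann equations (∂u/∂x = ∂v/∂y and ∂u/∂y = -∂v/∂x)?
∂u/∂x = 4*x
∂v/∂y = 4*x
∂u/∂y = -4*y
∂v/∂x = 4*y
∂u/∂x = ∂v/∂y and ∂u/∂y = -∂v/∂x hold identically; f is analytic.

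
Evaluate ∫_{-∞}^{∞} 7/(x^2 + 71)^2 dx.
Let f(z) = 7/(z^2 + 71)^2. The denominator has no real zeros and deg Q - deg P = 4 ≥ 2, so the integral of f over the upper semicircle |z| = R tends to 0 as R → ∞. Closing the contour in the upper half-plane,
  ∫_{-∞}^{∞} f(x) dx = 2πi · Σ Res(f, z_k)  over the poles with Im z_k > 0.

Zeros of the denominator: z^2 + 71 = 0 gives z = ±sqrt(71)*I.
Upper half-plane: z = sqrt(71)*I (a pole of order 2).

Write f(z) = g(z)/(z - sqrt(71)*I)^2 with g(z) = 7/(z + sqrt(71)*I)^2. For a double pole, Res(f, z₀) = g'(z₀):
  g'(z) = -14/(z + sqrt(71)*I)^3
  Res(f, sqrt(71)*I) = g'(sqrt(71)*I) = -7*sqrt(71)*I/20164

∫_{-∞}^{∞} f(x) dx = 2πi · (-7*sqrt(71)*I/20164) = 7*sqrt(71)*pi/10082

Final answer: 7*sqrt(71)*pi/10082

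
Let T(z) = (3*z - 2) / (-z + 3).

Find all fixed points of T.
T(z) = z means 3*z - 2 = z*(-z + 3), i.e.
  2 - z^2 = 0.
Discriminant: (0)^2 - 4*(-1)*(2) = 8, so the roots are real.
  z = (0 ± sqrt(8))/(2*(-1))
Fixed points: {-sqrt(2), sqrt(2)}

Final answer: {-sqrt(2), sqrt(2)}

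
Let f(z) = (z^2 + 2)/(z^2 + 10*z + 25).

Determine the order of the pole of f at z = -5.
Factor the denominator:
  z^2 + 10*z + 25 = (z + 5)^2

The numerator P(z) = z^2 + 2 has P(-5) = 27 ≠ 0, so no factor of (z + 5) cancels.
Near z = -5 we can therefore write f(z) = g(z)/(z + 5)^2 with g analytic at -5 and g(-5) ≠ 0 (g is just the numerator).

Hence z = -5 is a pole of order 2.

Final answer: 2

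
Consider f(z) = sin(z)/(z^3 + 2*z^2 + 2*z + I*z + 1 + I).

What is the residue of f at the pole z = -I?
Write f(z) = P(z)/Q(z) with P(z) = sin(z) and Q(z) = z^3 + 2*z^2 + 2*z + I*z + 1 + I.
The denominator factors as Q(z) = (z + 1 - I)*(z + 1)*(z + I), so z = -I is a simple zero of Q and P is analytic there; z = -I is therefore a simple pole and
  Res(f, z₀) = P(z₀)/Q'(z₀).

Q'(z) = 3*z^2 + 4*z + 2 + I, so Q'(-I) = -1 - 3*I.
P(-I) = -I*sinh(1).

Res(f, -I) = (-I*sinh(1))/(-1 - 3*I) = (3/10 + I/10)*sinh(1)

Final answer: (3/10 + I/10)*sinh(1)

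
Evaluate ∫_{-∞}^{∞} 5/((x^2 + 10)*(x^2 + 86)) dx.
Let f(z) = 5/((z^2 + 10)*(z^2 + 86)). The denominator has no real zeros and deg Q - deg P = 4 ≥ 2, so the integral of f over the upper semicircle |z| = R tends to 0 as R → ∞. Closing the contour in the upper half-plane,
  ∫_{-∞}^{∞} f(x) dx = 2πi · Σ Res(f, z_k)  over the poles with Im z_k > 0.

Zeros of the denominator: z^2 + 86 = 0 gives z = ±sqrt(86)*I; z^2 + 10 = 0 gives z = ±sqrt(10)*I.
Upper half-plane: z = sqrt(10)*I, z = sqrt(86)*I (simple).

Each pole is a simple zero of Q(z) = z^4 + 96*z^2 + 860, so Res(f, z₀) = P(z₀)/Q'(z₀) with P(z) = 5, Q'(z) = 4*z^3 + 192*z:
  Res(f, sqrt(10)*I) = (5)/(152*sqrt(10)*I) = -sqrt(10)*I/304
  Res(f, sqrt(86)*I) = (5)/(-152*sqrt(86)*I) = 5*sqrt(86)*I/13072

Sum of residues: I*(-43*sqrt(10) + 5*sqrt(86))/13072
∫_{-∞}^{∞} f(x) dx = 2πi · (I*(-43*sqrt(10) + 5*sqrt(86))/13072) = pi*(-5*sqrt(86) + 43*sqrt(10))/6536

Final answer: pi*(-5*sqrt(86) + 43*sqrt(10))/6536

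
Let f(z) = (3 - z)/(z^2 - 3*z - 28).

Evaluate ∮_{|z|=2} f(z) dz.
By the residue theorem, ∮_C f(z) dz = 2πi · (sum of the residues of f at the poles inside |z| = 2).

The denominator factors as (z - 7)*(z + 4), so the singularities of f are simple poles at z = 7, z = -4.
  |7|² = 49 > 4 = 2², so this pole is outside the contour.
  |-4|² = 16 > 4 = 2², so this pole is outside the contour.

No pole lies inside the contour, so f is analytic on and inside C and the integral is 0 (Cauchy's theorem).

Final answer: 0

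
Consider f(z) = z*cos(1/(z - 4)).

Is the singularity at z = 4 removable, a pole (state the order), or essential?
Let u = z - 4. Then
  cos(1/u) = Σ_{k≥0} (-1)^k (1)^(2k)/((2k)!·u^(2k)) = 1 - 1/(2*u^2) + 1/(24*u^4) + ...
which has infinitely many negative powers of u, so cos(1/(z - 4)) has an essential singularity at z = 4.
The extra factor z is a nonzero polynomial; if the product had at most a pole at z = 4, dividing by that polynomial would leave cos(1/(z - 4)) with at most a pole too — contradiction. (Equivalently, the product's Laurent series still has infinitely many negative powers.)
So the singularity is essential.

Final answer: essential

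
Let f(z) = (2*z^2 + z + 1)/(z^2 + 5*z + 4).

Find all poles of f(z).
The singularities of f are the zeros of the denominator. Factoring,
  z^2 + 5*z + 4 = (z + 4)*(z + 1)
so the candidates are z = -4, z = -1.

Check the numerator P(z) = 2*z^2 + z + 1 at each one:
  P(-4) = 29 ≠ 0, so z = -4 is a (simple) pole.
  P(-1) = 2 ≠ 0, so z = -1 is a (simple) pole.

Poles of f: {-4, -1}

Final answer: {-4, -1}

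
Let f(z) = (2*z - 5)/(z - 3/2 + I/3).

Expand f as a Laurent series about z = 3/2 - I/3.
Put w = z - (3/2 - I/3), i.e. z = w + 3/2 - I/3. The denominator is w, so it suffices to rewrite the numerator in powers of w.

P(z) = 2*z - 5
P(w + 3/2 - I/3) = -2 - 2*I/3 + 2*w

Dividing each term by w:
  f = (-2 - 2*I/3)/w + 2

Substituting back w = z - 3/2 + I/3:
  f(z) = (-2 - 2*I/3)/(z - 3/2 + I/3) + 2

The series is finite because the numerator is a polynomial; the negative powers form the principal part, and the coefficient of 1/(z - 3/2 + I/3) gives Res(f, 3/2 - I/3) = -2 - 2*I/3.

Final answer: (-2 - 2*I/3)/(z - 3/2 + I/3) + 2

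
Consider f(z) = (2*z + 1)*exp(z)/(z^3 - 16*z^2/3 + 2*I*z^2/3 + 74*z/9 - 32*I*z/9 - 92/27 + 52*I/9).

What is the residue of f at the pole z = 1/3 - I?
Write f(z) = P(z)/Q(z) with P(z) = (2*z + 1)*exp(z) and Q(z) = z^3 - 16*z^2/3 + 2*I*z^2/3 + 74*z/9 - 32*I*z/9 - 92/27 + 52*I/9.
The denominator factors as Q(z) = (z - 2 - 2*I/3)*(z - 1/3 + I)*(z - 3 + I/3), so z = 1/3 - I is a simple zero of Q and P is analytic there; z = 1/3 - I is therefore a simple pole and
  Res(f, z₀) = P(z₀)/Q'(z₀).

Q'(z) = 3*z^2 - 32*z/3 + 4*I*z/3 + 74/9 - 32*I/9, so Q'(1/3 - I) = 10/3 + 50*I/9.
P(1/3 - I) = (5/3 - 2*I)*exp(1/3 - I).

Res(f, 1/3 - I) = ((5/3 - 2*I)*exp(1/3 - I))/(10/3 + 50*I/9) = (-9/68 - 129*I/340)*exp(1/3 - I)

Final answer: (-9/68 - 129*I/340)*exp(1/3 - I)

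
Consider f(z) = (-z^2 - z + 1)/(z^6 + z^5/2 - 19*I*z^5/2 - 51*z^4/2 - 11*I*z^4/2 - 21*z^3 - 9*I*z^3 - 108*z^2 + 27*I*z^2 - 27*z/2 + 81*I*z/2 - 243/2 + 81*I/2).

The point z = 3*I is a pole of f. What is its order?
Factor the denominator:
  z^6 + z^5/2 - 19*I*z^5/2 - 51*z^4/2 - 11*I*z^4/2 - 21*z^3 - 9*I*z^3 - 108*z^2 + 27*I*z^2 - 27*z/2 + 81*I*z/2 - 243/2 + 81*I/2 = (z - 3*I)^4*(z + I)*(z + 1/2 + 3*I/2)

The numerator P(z) = -z^2 - z + 1 has P(3*I) = 10 - 3*I ≠ 0, so no factor of (z - 3*I) cancels.
Near z = 3*I we can therefore write f(z) = g(z)/(z - 3*I)^4 with g analytic at 3*I and g(3*I) ≠ 0 (g is the numerator divided by the remaining denominator factors).

Hence z = 3*I is a pole of order 4.

Final answer: 4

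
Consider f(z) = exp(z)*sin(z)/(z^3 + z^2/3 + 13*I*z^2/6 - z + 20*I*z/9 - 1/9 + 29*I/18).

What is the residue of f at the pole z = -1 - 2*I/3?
Write f(z) = P(z)/Q(z) with P(z) = exp(z)*sin(z) and Q(z) = z^3 + z^2/3 + 13*I*z^2/6 - z + 20*I*z/9 - 1/9 + 29*I/18.
The denominator factors as Q(z) = (z + 1/3 - I/2)*(z + 1 + 2*I/3)*(z - 1 + 2*I), so z = -1 - 2*I/3 is a simple zero of Q and P is analytic there; z = -1 - 2*I/3 is therefore a simple pole and
  Res(f, z₀) = P(z₀)/Q'(z₀).

Q'(z) = 3*z^2 + 2*z/3 + 13*I*z/3 - 1 + 20*I/9, so Q'(-1 - 2*I/3) = 26/9 + 13*I/9.
P(-1 - 2*I/3) = -exp(-1 - 2*I/3)*sin(1 + 2*I/3).

Res(f, -1 - 2*I/3) = (-exp(-1 - 2*I/3)*sin(1 + 2*I/3))/(26/9 + 13*I/9) = (-18/65 + 9*I/65)*exp(-1 - 2*I/3)*sin(1 + 2*I/3)

Final answer: (-18/65 + 9*I/65)*exp(-1 - 2*I/3)*sin(1 + 2*I/3)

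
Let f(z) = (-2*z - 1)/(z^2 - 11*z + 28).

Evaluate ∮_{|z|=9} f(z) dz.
By the residue theorem, ∮_C f(z) dz = 2πi · (sum of the residues of f at the poles inside |z| = 9).

The denominator factors as (z - 4)*(z - 7), so the singularities of f are simple poles at z = 4, z = 7.
  |4|² = 16 < 81 = 9², so this pole is inside the contour.
  |7|² = 49 < 81 = 9², so this pole is inside the contour.

With P(z) = -2*z - 1 and Q(z) = z^2 - 11*z + 28, each pole is simple, so Res(f, z₀) = P(z₀)/Q'(z₀) with Q'(z) = 2*z - 11.
  Res(f, 4) = P(4)/Q'(4) = (-9)/(-3) = 3
  Res(f, 7) = P(7)/Q'(7) = (-15)/(3) = -5

Sum of residues inside C: -2
∮_C f(z) dz = 2πi · (-2) = -4*I*pi

Final answer: -4*I*pi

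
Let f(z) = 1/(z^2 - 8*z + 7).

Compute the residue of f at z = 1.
Write f(z) = P(z)/Q(z) with P(z) = 1 and Q(z) = z^2 - 8*z + 7.
The denominator factors as Q(z) = (z - 7)*(z - 1), so z = 1 is a simple zero of Q and P is analytic there; z = 1 is therefore a simple pole and
  Res(f, z₀) = P(z₀)/Q'(z₀).

Q'(z) = 2*z - 8, so Q'(1) = -6.
P(1) = 1.

Res(f, 1) = (1)/(-6) = -1/6

Final answer: -1/6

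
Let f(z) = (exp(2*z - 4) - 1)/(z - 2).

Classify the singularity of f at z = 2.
Let u = z - 2. The exponent is 2*z - 4 = 2u, so
  f = (e^(2u) - 1)/u = ((2u) + (2u)^2/2 + (2u)^3/6 + ...)/u = 2 + (2)*u + (4/3)*u^2 + ...
The Laurent expansion about u = 0 has no negative powers; equivalently lim_{z→2} f(z) = 2 exists and is finite.
So the singularity is removable.

Final answer: removable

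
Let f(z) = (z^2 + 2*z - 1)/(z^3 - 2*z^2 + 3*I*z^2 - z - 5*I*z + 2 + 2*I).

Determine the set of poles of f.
{-2*I, 1 - I, 1}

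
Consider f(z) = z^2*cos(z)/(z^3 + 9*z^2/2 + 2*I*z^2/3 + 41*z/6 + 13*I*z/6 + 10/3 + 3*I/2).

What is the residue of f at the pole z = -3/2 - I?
Write f(z) = P(z)/Q(z) with P(z) = z^2*cos(z) and Q(z) = z^3 + 9*z^2/2 + 2*I*z^2/3 + 41*z/6 + 13*I*z/6 + 10/3 + 3*I/2.
The denominator factors as Q(z) = (z + 3/2 + I)*(z + 2 - I/3)*(z + 1), so z = -3/2 - I is a simple zero of Q and P is analytic there; z = -3/2 - I is therefore a simple pole and
  Res(f, z₀) = P(z₀)/Q'(z₀).

Q'(z) = 3*z^2 + 9*z + 4*I*z/3 + 41/6 + 13*I/6, so Q'(-3/2 - I) = -19/12 + I/6.
P(-3/2 - I) = (5/4 + 3*I)*cos(3/2 + I).

Res(f, -3/2 - I) = ((5/4 + 3*I)*cos(3/2 + I))/(-19/12 + I/6) = (-213/365 - 714*I/365)*cos(3/2 + I)

Final answer: (-213/365 - 714*I/365)*cos(3/2 + I)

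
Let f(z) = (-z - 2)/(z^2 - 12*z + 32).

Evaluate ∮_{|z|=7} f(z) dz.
3*I*pi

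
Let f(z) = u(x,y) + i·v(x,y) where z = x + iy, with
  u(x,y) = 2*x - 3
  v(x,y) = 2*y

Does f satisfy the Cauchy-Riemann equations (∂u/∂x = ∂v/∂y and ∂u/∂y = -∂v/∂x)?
∂u/∂x = 2
∂v/∂y = 2
∂u/∂y = 0
∂v/∂x = 0
∂u/∂x = ∂v/∂y and ∂u/∂y = -∂v/∂x hold identically; f is analytic.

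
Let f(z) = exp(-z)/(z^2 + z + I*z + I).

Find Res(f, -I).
Write f(z) = P(z)/Q(z) with P(z) = exp(-z) and Q(z) = z^2 + z + I*z + I.
The denominator factors as Q(z) = (z + 1)*(z + I), so z = -I is a simple zero of Q and P is analytic there; z = -I is therefore a simple pole and
  Res(f, z₀) = P(z₀)/Q'(z₀).

Q'(z) = 2*z + 1 + I, so Q'(-I) = 1 - I.
P(-I) = exp(I).

Res(f, -I) = (exp(I))/(1 - I) = (1/2 + I/2)*exp(I)

Final answer: (1/2 + I/2)*exp(I)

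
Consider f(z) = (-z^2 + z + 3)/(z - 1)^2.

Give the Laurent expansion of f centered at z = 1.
Put w = z - (1), i.e. z = w + 1. The denominator is w^2, so it suffices to rewrite the numerator in powers of w.

P(z) = -z^2 + z + 3
P(w + 1) = 3 - w - w^2

Dividing each term by w^2:
  f = 3/w^2 - 1/w - 1

Substituting back w = z - 1:
  f(z) = 3/(z - 1)^2 - 1/(z - 1) - 1

The series is finite because the numerator is a polynomial; the negative powers form the principal part, and the coefficient of 1/(z - 1) gives Res(f, 1) = -1.

Final answer: 3/(z - 1)^2 - 1/(z - 1) - 1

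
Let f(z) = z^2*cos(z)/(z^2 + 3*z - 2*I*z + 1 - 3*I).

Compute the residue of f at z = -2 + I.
Write f(z) = P(z)/Q(z) with P(z) = z^2*cos(z) and Q(z) = z^2 + 3*z - 2*I*z + 1 - 3*I.
The denominator factors as Q(z) = (z + 1 - I)*(z + 2 - I), so z = -2 + I is a simple zero of Q and P is analytic there; z = -2 + I is therefore a simple pole and
  Res(f, z₀) = P(z₀)/Q'(z₀).

Q'(z) = 2*z + 3 - 2*I, so Q'(-2 + I) = -1.
P(-2 + I) = (3 - 4*I)*cos(2 - I).

Res(f, -2 + I) = ((3 - 4*I)*cos(2 - I))/(-1) = (-3 + 4*I)*cos(2 - I)

Final answer: (-3 + 4*I)*cos(2 - I)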